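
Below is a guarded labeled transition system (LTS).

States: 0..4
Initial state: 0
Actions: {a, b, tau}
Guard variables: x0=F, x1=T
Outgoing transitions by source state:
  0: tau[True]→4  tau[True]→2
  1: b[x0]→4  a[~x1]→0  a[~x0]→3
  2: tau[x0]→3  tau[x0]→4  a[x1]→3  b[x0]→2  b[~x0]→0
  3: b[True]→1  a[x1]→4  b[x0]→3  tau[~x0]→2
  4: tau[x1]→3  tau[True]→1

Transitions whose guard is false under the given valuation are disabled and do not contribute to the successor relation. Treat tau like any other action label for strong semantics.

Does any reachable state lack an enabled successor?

R = {0,1,2,3,4}
  0: tau→2  tau→4  [2 exit(s)]
  1: a→3  [1 exit(s)]
  2: a→3  b→0  [2 exit(s)]
  3: a→4  b→1  tau→2  [3 exit(s)]
  4: tau→1  tau→3  [2 exit(s)]

Answer: DEADLOCK-FREE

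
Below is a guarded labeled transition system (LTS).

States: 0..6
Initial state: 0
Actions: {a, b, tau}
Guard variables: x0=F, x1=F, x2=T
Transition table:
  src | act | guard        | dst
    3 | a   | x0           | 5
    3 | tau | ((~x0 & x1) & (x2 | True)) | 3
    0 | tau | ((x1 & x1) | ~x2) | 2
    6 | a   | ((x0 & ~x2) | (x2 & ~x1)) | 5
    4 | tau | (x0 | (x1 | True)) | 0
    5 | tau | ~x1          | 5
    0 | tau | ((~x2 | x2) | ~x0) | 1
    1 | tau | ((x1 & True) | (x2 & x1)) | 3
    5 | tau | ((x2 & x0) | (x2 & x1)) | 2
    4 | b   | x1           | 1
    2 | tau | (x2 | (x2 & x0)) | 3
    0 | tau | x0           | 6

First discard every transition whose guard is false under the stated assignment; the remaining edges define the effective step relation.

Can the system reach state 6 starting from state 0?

Answer: UNREACHABLE

Trace:
After dropping false guards: 5 live edges.
depth 0: {0}
depth 1: {1}  total {0,1}
Reachable = {0,1}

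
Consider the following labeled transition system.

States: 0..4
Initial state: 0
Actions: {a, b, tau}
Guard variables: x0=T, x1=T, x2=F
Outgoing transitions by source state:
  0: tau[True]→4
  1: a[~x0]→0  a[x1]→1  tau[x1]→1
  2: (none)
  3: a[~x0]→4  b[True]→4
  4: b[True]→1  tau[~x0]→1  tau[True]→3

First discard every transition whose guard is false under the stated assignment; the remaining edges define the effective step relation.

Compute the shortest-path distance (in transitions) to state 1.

Answer: 2

Trace:
Breadth-first toward 1:
  Layer 0: {0}
  Layer 1: {4}
  Layer 2: {1,3}
first hit 1 at d=2 via tau·b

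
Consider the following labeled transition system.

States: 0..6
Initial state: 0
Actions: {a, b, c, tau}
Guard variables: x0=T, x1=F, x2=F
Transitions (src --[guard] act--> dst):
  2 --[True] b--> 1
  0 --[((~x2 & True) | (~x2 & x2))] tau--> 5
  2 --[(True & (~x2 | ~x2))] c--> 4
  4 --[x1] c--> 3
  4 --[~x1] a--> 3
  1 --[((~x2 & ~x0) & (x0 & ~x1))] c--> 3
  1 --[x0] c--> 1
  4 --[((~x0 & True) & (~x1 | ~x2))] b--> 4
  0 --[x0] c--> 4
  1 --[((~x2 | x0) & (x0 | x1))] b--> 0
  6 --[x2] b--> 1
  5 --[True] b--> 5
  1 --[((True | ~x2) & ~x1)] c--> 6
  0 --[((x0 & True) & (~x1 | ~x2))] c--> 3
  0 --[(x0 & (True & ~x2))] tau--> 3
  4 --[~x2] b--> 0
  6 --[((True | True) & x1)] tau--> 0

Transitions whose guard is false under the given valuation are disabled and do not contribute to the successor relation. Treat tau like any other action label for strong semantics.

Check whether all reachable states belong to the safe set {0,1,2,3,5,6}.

Inv-set: {0,1,2,3,5,6}
Reachable = {0,3,4,5}
  0: safe
  3: safe
  4: outside
  5: safe
reach 4 via c — violates

Answer: INVARIANT VIOLATED at state 4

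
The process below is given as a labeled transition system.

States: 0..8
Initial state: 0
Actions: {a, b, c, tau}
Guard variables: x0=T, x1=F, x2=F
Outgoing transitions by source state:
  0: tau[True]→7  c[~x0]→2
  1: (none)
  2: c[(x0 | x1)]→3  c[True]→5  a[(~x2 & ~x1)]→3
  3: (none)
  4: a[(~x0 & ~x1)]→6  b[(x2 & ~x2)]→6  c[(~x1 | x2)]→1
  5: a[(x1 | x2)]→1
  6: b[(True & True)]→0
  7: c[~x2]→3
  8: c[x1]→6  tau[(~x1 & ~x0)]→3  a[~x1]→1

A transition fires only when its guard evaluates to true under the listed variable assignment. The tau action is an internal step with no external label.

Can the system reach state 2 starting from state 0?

Answer: UNREACHABLE

Analysis:
Guard filter leaves 8 enabled edge(s).
Layer 0: {0}
Layer 1: {7}  total {0,7}
Layer 2: {3}  total {0,3,7}
Reach set: {0,3,7}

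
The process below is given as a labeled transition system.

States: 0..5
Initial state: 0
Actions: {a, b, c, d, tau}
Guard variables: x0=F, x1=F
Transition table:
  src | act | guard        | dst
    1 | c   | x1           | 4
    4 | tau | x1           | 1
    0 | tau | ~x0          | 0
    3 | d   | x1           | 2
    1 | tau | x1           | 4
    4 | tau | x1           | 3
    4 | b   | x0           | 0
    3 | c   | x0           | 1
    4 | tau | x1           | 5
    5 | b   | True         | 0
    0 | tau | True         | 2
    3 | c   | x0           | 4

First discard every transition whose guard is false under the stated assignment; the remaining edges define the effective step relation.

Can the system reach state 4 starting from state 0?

Guard filter leaves 3 enabled edge(s).
L0 = {0}
L1 = {2}  total {0,2}
R = {0,2}

Answer: UNREACHABLE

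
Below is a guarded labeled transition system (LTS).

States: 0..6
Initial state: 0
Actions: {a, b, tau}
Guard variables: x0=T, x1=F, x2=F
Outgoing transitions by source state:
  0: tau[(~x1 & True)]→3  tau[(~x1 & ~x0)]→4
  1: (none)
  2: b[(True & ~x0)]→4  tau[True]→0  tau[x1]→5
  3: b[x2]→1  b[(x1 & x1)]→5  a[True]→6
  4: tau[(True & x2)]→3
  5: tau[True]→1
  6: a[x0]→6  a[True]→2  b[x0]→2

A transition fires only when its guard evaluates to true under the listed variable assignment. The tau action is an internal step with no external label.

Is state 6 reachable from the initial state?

Answer: REACHABLE

Working:
7 transition(s) survive guard evaluation.
depth 0: {0}
depth 1: {3}  total {0,3}
depth 2: {6}  total {0,3,6}
depth 3: {2}  total {0,2,3,6}
R = {0,2,3,6}
witness 6: tau·a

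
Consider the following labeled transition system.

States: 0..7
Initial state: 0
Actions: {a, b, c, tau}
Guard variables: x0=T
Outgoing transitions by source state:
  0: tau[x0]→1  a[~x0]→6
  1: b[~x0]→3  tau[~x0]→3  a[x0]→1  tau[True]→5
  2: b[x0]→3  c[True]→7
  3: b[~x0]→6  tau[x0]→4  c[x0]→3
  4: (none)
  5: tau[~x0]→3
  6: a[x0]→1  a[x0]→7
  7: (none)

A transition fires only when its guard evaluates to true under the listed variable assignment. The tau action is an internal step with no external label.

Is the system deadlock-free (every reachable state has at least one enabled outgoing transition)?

Reachable = {0,1,5}
  0: tau→1  [1 exit(s)]
  1: a→1  tau→5  [2 exit(s)]
  5: ∅  [deadlock]
witness 5: tau·tau

Answer: DEADLOCK at state 5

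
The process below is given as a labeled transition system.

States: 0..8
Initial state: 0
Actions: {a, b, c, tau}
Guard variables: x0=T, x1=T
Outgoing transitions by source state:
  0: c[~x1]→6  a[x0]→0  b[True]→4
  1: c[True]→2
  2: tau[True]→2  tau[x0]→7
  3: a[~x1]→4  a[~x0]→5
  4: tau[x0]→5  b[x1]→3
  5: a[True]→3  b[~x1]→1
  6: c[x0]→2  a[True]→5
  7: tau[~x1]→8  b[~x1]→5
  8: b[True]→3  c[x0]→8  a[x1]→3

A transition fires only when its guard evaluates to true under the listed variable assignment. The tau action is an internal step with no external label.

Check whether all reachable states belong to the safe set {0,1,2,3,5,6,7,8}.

Allowed set {0,1,2,3,5,6,7,8}
Reachable = {0,3,4,5}
  0: safe
  3: safe
  4: ✗ unsafe
  5: safe
witness against invariant: b → 4

Answer: INVARIANT VIOLATED at state 4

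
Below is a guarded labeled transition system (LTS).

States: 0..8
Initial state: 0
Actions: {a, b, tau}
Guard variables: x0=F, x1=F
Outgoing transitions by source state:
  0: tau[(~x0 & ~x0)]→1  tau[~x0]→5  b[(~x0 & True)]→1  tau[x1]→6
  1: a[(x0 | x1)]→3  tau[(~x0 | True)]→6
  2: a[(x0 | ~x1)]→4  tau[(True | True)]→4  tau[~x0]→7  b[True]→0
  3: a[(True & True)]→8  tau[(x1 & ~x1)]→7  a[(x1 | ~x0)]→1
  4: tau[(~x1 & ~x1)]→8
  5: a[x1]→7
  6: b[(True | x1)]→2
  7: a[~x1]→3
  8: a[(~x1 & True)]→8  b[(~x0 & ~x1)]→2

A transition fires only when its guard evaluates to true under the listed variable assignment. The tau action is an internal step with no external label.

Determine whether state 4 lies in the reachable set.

Answer: REACHABLE

Trace:
Guard filter leaves 15 enabled edge(s).
depth 0: {0}
depth 1: {1,5}  total {0,1,5}
depth 2: {6}  total {0,1,5,6}
depth 3: {2}  total {0,1,2,5,6}
depth 4: {4,7}  total {0,1,2,4,5,6,7}
depth 5: {3,8}  total {0,1,2,3,4,5,6,7,8}
Reach set: {0,1,2,3,4,5,6,7,8}
witness 4: tau·tau·b·a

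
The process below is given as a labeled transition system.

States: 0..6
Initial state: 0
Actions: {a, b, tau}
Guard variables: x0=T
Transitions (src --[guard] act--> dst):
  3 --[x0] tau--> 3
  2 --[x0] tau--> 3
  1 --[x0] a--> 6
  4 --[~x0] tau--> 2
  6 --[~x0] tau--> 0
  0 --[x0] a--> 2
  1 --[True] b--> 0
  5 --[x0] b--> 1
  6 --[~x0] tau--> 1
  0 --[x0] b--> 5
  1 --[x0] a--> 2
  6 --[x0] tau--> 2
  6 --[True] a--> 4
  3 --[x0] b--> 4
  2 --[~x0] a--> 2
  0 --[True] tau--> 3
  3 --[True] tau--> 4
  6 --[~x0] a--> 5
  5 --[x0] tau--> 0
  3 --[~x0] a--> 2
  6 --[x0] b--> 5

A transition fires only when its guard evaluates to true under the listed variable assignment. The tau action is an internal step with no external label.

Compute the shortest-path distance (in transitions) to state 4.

BFS to 4:
  Layer 0: {0}
  Layer 1: {2,3,5}
  Layer 2: {1,4}
first hit 4 at d=2 via tau·b

Answer: 2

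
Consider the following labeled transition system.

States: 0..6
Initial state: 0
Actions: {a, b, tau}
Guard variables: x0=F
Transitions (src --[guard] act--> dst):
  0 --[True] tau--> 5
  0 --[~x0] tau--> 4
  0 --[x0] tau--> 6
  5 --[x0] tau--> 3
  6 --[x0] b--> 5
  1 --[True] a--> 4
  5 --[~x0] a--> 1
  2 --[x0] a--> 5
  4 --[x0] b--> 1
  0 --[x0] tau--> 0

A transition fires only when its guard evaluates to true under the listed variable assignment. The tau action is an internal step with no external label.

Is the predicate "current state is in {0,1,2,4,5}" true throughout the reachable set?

Answer: INVARIANT HOLDS

Analysis:
Inv-set: {0,1,2,4,5}
Reachable = {0,1,4,5}
  0: ✓
  1: ✓
  4: ✓
  5: ✓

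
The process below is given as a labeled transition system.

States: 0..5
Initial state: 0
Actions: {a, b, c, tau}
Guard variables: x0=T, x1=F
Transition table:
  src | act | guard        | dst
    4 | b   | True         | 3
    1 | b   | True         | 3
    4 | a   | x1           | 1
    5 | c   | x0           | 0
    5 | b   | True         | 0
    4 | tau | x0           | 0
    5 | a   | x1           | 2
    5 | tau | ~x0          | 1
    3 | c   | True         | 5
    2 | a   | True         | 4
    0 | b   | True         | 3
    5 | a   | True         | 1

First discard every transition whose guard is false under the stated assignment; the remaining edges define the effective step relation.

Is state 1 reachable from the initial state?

9 transition(s) survive guard evaluation.
L0 = {0}
L1 = {3}  total {0,3}
L2 = {5}  total {0,3,5}
L3 = {1}  total {0,1,3,5}
R = {0,1,3,5}
Path to 1: b·c·a

Answer: REACHABLE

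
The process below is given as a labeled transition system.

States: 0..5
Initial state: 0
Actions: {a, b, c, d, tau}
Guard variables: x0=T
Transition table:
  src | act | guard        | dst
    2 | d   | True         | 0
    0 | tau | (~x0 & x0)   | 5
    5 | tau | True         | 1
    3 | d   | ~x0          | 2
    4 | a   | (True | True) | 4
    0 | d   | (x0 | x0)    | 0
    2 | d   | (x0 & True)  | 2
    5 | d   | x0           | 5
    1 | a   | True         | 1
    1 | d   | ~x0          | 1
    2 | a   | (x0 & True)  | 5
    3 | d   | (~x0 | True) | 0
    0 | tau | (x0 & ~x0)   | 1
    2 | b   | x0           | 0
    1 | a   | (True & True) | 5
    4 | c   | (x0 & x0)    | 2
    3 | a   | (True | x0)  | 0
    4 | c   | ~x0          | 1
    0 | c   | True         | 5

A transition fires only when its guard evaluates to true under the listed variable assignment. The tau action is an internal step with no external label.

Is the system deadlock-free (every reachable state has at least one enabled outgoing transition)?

Answer: DEADLOCK-FREE

Analysis:
Reachable = {0,1,5}
  0: c→5  d→0  [2 out]
  1: a→1  a→5  [2 out]
  5: d→5  tau→1  [2 out]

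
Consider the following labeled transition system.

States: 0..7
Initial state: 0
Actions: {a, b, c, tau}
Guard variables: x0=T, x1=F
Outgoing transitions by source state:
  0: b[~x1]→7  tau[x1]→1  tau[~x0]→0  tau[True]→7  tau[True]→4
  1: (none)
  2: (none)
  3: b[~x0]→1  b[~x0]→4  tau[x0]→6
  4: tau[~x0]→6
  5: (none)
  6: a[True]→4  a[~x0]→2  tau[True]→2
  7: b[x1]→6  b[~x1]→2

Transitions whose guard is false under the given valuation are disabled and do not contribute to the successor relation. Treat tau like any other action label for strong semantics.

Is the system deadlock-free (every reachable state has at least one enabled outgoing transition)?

Reach set: {0,2,4,7}
  0: b→7  tau→4  tau→7  [3 exit(s)]
  2: ∅  [STUCK]
  4: ∅  [STUCK]
  7: b→2  [1 exit(s)]
trace reaching 2: b·b

Answer: DEADLOCK at state 2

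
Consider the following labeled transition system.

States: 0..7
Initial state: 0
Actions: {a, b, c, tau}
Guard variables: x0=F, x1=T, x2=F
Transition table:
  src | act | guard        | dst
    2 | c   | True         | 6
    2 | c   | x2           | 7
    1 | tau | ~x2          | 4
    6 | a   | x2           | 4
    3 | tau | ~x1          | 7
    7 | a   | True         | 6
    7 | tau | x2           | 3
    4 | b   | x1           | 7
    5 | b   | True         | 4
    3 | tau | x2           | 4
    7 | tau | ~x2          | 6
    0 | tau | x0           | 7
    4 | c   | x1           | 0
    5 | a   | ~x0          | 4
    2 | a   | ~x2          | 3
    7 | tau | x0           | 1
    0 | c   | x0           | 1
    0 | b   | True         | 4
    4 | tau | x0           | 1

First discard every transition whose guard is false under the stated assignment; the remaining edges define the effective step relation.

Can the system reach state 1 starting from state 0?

Answer: UNREACHABLE

Trace:
Guard filter leaves 10 enabled edge(s).
Layer 0: {0}
Layer 1: {4}  cumulative {0,4}
Layer 2: {7}  cumulative {0,4,7}
Layer 3: {6}  cumulative {0,4,6,7}
R = {0,4,6,7}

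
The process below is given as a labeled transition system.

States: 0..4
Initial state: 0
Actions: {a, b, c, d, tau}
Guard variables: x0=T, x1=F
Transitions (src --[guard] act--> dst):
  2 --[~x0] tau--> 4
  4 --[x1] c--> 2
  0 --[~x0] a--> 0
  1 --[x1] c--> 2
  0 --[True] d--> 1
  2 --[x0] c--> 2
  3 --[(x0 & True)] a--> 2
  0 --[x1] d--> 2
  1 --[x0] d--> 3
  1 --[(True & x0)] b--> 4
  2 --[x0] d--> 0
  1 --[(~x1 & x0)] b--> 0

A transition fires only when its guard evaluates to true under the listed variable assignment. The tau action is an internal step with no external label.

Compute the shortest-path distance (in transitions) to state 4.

Answer: 2

Trace:
Breadth-first toward 4:
  Layer 0: {0}
  Layer 1: {1}
  Layer 2: {3,4}
4 enters at depth 2; path d·b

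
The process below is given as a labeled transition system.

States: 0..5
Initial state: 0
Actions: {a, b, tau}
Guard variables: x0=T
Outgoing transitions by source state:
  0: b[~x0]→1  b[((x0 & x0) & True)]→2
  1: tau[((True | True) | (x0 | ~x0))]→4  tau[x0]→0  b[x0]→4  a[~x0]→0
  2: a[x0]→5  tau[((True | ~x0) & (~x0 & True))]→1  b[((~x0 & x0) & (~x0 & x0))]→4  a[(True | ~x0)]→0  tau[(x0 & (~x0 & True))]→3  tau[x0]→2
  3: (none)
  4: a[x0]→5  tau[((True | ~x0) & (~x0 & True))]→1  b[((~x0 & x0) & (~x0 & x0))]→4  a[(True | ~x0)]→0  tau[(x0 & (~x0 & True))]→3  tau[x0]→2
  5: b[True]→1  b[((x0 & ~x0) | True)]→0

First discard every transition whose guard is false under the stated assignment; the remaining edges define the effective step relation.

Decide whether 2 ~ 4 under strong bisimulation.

Answer: BISIMILAR

Analysis:
Compute ~ classes (split until stable):
  round 0: {{0,1,2,3,4,5}}
  round 1: {{0,5},{1},{2,4},{3}}
  round 2: {{0},{1},{2,4},{3},{5}}
5 equivalence class(es) (converged in 3)
class of 2: {2,4}; class of 4: {2,4}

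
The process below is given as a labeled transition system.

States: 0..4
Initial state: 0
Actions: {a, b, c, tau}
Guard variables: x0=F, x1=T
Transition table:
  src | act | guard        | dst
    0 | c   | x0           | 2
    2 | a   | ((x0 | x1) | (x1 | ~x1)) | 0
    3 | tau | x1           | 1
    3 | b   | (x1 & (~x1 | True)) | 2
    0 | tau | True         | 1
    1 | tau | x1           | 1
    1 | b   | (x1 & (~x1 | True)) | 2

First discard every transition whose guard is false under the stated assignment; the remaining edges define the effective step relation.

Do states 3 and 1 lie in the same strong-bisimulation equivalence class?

Compute ~ classes (split until stable):
  P[0] = {{0,1,2,3,4}}
  P[1] = {{0},{1,3},{2},{4}}
Fixed point at round 2; 4 class(es).
3∈{1,3}, 1∈{1,3}

Answer: BISIMILAR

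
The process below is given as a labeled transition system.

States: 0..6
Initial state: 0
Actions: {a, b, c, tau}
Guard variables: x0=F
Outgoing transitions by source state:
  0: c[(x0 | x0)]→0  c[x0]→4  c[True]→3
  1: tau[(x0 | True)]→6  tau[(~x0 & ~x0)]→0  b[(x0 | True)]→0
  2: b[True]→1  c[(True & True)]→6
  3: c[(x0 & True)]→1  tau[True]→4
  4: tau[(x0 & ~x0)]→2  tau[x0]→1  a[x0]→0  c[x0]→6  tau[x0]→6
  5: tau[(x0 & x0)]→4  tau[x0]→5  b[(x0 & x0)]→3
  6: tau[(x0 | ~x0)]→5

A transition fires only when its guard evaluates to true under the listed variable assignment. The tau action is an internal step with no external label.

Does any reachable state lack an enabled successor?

Answer: DEADLOCK at state 4

Working:
Reach set: {0,3,4}
  0: c→3  [1 out]
  3: tau→4  [1 out]
  4: ∅  [deadlock]
trace reaching 4: c·tau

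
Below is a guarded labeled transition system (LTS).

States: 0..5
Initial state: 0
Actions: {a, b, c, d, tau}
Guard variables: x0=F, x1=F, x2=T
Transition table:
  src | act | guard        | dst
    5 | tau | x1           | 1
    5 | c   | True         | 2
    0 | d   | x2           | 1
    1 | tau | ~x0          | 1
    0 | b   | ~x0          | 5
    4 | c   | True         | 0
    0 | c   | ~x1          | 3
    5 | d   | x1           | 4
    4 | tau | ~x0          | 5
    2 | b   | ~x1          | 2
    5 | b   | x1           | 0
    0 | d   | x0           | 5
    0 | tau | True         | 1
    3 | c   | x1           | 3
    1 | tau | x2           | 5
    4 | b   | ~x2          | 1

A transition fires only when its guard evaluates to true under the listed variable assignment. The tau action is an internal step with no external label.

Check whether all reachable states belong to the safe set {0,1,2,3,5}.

Inv-set: {0,1,2,3,5}
R = {0,1,2,3,5}
  0: safe
  1: safe
  2: safe
  3: safe
  5: safe

Answer: INVARIANT HOLDS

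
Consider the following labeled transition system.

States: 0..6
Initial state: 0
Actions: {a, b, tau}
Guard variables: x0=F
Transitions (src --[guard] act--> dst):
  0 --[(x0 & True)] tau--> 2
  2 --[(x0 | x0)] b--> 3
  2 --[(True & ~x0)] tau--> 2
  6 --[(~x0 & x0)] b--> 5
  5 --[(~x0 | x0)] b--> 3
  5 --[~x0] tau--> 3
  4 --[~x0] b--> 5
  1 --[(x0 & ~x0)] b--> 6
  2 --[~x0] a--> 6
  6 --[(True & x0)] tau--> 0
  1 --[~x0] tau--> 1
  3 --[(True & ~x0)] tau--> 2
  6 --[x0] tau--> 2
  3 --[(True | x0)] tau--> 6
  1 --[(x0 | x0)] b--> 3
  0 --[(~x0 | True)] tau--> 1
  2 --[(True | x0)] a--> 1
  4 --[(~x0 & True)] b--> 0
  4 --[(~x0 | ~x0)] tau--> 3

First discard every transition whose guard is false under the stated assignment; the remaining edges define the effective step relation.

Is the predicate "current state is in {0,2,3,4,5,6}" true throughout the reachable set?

Allowed set {0,2,3,4,5,6}
R = {0,1}
  0: ✓
  1: ✗ unsafe
counterexample path to 1: tau

Answer: INVARIANT VIOLATED at state 1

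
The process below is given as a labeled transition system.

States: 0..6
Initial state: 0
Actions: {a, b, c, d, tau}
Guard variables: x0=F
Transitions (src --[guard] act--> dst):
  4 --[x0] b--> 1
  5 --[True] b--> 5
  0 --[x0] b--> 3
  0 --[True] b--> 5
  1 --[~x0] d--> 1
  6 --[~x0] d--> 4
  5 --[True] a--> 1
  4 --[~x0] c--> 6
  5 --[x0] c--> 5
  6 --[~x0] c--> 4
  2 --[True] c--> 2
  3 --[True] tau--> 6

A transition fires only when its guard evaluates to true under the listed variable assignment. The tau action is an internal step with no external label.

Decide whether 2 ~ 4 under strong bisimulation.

Bisimulation quotient by refinement:
  round 0: {{0,1,2,3,4,5,6}}
  round 1: {{0},{1},{2,4},{3},{5},{6}}
  round 2: {{0},{1},{2},{3},{4},{5},{6}}
stable after 3 split(s): 7 block(s)
class of 2: {2}; class of 4: {4}

Answer: NOT BISIMILAR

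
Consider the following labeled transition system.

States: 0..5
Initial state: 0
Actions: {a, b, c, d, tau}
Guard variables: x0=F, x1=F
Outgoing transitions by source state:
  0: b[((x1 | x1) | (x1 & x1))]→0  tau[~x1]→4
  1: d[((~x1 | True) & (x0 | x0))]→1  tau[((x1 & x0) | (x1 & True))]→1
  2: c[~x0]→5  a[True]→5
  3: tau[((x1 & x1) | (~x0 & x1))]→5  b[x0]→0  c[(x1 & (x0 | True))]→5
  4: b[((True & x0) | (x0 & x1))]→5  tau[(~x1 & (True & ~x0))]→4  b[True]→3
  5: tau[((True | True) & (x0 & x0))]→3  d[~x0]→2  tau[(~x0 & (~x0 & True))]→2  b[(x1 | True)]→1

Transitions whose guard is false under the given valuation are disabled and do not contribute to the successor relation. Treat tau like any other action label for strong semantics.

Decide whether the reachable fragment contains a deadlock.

Answer: DEADLOCK at state 3

Analysis:
R = {0,3,4}
  0: tau→4  [1 out]
  3: ∅  [no exit]
  4: b→3  tau→4  [2 out]
Path to 3: tau·b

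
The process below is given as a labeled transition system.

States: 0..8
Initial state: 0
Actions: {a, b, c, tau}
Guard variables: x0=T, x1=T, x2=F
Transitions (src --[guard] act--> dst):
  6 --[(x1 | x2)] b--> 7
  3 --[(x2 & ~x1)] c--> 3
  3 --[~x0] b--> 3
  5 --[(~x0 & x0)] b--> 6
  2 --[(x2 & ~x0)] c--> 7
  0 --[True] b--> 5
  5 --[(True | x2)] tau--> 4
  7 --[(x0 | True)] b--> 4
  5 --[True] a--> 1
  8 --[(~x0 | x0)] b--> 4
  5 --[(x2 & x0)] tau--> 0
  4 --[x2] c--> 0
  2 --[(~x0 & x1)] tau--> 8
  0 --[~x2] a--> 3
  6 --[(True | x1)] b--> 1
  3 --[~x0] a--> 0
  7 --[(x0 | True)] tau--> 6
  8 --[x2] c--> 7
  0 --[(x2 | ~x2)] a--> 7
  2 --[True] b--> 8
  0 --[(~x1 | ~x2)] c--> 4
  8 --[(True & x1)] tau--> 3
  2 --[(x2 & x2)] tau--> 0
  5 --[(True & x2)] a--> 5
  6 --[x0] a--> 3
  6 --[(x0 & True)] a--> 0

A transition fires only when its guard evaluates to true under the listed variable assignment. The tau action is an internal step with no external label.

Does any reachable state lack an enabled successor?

R = {0,1,3,4,5,6,7}
  0: a→3  a→7  b→5  c→4  [4 exit(s)]
  1: ∅  [no exit]
  3: ∅  [no exit]
  4: ∅  [no exit]
  5: a→1  tau→4  [2 exit(s)]
  6: a→0  a→3  b→1  b→7  [4 exit(s)]
  7: b→4  tau→6  [2 exit(s)]
witness 1: b·a

Answer: DEADLOCK at state 1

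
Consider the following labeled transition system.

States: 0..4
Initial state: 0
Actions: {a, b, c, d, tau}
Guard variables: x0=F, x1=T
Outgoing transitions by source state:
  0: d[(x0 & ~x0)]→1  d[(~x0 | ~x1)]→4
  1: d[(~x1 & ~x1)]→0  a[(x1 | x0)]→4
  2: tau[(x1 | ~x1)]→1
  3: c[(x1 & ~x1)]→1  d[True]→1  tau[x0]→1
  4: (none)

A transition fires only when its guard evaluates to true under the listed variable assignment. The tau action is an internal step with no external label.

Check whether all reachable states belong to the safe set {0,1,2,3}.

Answer: INVARIANT VIOLATED at state 4

Working:
Allowed set {0,1,2,3}
Reachable = {0,4}
  0: ok
  4: VIOLATES
reach 4 via d — violates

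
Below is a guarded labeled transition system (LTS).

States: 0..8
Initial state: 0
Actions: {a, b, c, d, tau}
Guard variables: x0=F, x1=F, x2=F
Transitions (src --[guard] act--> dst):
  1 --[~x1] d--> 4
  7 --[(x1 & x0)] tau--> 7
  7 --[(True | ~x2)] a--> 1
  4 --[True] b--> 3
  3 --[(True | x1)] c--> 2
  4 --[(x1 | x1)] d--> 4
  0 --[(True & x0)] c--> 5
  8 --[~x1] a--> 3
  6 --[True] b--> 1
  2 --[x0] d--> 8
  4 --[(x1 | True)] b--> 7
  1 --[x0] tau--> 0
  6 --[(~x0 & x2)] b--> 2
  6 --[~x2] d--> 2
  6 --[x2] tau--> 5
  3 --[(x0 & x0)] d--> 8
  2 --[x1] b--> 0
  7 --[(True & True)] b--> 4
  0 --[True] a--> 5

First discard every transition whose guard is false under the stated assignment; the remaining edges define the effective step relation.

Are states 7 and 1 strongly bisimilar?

Answer: NOT BISIMILAR

Working:
Refine partition for ~:
  P[0] = {{0,1,2,3,4,5,6,7,8}}
  P[1] = {{0,8},{1},{2,5},{3},{4},{6},{7}}
  P[2] = {{0},{1},{2,5},{3},{4},{6},{7},{8}}
Fixed point at round 3; 8 class(es).
7∈{7}, 1∈{1}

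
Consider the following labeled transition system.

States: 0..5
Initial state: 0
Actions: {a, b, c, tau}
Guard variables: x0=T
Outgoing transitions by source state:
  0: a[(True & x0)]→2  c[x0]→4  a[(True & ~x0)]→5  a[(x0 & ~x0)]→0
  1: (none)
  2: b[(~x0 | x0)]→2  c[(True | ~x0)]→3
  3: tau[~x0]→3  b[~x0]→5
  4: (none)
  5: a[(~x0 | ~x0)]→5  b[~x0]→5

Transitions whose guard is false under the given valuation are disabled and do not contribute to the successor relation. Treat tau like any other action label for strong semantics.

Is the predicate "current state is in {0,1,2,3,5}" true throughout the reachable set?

Allowed set {0,1,2,3,5}
Reach set: {0,2,3,4}
  0: ✓
  2: ✓
  3: ✓
  4: VIOLATES
reach 4 via c — violates

Answer: INVARIANT VIOLATED at state 4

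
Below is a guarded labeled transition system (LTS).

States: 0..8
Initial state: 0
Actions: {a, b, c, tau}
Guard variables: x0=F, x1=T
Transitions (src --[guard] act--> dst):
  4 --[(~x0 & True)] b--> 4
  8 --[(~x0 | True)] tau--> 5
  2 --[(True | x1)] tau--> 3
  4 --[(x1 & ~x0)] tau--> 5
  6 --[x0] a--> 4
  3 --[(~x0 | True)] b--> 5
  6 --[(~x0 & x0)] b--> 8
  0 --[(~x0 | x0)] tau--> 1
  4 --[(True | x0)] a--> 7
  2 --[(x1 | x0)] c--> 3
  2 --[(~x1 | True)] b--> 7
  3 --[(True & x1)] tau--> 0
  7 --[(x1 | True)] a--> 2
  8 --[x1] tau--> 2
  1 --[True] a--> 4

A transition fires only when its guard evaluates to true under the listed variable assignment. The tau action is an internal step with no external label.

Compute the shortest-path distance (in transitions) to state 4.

Layered search for 4:
  Layer 0: {0}
  Layer 1: {1}
  Layer 2: {4}
first hit 4 at d=2 via tau·a

Answer: 2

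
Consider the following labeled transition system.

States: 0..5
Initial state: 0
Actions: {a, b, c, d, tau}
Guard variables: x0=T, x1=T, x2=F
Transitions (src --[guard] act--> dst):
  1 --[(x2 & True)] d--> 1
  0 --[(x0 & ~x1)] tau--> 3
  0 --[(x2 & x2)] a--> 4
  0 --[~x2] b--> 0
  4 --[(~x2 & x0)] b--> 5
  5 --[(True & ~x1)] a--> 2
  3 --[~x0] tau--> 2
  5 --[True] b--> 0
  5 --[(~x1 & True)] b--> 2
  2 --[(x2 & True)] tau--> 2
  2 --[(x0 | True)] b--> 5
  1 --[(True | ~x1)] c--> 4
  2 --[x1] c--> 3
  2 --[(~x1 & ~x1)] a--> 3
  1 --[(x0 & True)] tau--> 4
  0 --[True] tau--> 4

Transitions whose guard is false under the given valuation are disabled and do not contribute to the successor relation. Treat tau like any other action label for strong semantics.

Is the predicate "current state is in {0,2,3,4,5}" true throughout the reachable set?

Allowed set {0,2,3,4,5}
R = {0,4,5}
  0: safe
  4: safe
  5: safe

Answer: INVARIANT HOLDS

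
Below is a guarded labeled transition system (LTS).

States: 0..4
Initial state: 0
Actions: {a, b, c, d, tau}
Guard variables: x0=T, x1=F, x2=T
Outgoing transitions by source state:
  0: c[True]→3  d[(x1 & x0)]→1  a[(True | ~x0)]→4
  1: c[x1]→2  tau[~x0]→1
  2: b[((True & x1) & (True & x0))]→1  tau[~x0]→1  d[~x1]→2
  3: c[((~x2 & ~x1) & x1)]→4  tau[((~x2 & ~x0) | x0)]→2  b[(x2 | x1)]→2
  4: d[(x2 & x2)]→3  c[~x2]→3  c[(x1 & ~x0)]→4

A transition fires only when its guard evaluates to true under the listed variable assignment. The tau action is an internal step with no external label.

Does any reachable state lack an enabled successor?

Answer: DEADLOCK-FREE

Working:
Reachable = {0,2,3,4}
  0: a→4  c→3  [2 out]
  2: d→2  [1 out]
  3: b→2  tau→2  [2 out]
  4: d→3  [1 out]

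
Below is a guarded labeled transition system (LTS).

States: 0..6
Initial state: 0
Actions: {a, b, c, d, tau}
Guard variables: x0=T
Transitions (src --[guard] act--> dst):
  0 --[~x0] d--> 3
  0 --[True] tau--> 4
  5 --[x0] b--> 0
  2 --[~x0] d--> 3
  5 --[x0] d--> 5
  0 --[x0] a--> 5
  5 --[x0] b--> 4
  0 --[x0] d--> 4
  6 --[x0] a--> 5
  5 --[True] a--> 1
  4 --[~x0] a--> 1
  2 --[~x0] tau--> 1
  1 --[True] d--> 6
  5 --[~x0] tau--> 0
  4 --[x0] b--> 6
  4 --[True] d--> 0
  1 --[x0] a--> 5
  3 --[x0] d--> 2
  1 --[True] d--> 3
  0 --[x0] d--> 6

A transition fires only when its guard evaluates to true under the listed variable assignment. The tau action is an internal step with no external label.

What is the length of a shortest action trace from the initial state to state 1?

Answer: 2

Trace:
Layered search for 1:
  Layer 0: {0}
  Layer 1: {4,5,6}
  Layer 2: {1}
depth(1)=2, e.g. a·a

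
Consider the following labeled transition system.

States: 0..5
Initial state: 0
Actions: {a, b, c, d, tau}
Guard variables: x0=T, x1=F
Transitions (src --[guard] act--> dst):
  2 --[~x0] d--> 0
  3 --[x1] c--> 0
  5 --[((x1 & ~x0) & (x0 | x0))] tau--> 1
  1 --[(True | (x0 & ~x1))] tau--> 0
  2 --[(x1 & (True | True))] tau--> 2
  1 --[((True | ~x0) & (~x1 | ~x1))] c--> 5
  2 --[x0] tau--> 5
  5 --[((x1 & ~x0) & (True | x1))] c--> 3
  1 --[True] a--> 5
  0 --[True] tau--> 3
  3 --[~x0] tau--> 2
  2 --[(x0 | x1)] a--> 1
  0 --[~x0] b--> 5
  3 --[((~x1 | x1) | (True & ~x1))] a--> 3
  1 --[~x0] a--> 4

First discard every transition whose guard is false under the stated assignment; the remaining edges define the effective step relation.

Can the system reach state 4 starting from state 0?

Guard filter leaves 7 enabled edge(s).
Layer 0: {0}
Layer 1: {3}  cumulative {0,3}
Reach set: {0,3}

Answer: UNREACHABLE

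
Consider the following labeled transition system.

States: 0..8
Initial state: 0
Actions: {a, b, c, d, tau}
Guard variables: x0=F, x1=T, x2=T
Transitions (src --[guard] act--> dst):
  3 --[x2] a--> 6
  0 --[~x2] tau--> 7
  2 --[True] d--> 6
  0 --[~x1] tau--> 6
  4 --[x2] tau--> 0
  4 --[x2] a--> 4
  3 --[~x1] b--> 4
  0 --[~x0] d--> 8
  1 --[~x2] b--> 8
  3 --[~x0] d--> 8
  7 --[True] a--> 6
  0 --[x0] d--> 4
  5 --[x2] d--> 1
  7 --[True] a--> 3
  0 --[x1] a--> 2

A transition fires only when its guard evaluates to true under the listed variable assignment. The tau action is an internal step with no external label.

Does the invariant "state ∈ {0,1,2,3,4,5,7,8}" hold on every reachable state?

Allowed set {0,1,2,3,4,5,7,8}
Reachable = {0,2,6,8}
  0: safe
  2: safe
  6: outside
  8: safe
reach 6 via a·d — violates

Answer: INVARIANT VIOLATED at state 6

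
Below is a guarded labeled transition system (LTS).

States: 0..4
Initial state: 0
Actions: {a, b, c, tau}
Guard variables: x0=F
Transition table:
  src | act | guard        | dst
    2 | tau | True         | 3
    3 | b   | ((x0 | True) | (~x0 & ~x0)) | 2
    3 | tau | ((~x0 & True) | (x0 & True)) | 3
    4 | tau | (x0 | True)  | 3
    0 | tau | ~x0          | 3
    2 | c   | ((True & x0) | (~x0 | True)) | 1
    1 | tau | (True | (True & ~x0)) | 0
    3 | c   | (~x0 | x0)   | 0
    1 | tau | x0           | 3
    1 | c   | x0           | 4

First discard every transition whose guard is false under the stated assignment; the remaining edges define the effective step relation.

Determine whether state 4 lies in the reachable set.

After dropping false guards: 8 live edges.
L0 = {0}
L1 = {3}  cumulative {0,3}
L2 = {2}  cumulative {0,2,3}
L3 = {1}  cumulative {0,1,2,3}
R = {0,1,2,3}

Answer: UNREACHABLE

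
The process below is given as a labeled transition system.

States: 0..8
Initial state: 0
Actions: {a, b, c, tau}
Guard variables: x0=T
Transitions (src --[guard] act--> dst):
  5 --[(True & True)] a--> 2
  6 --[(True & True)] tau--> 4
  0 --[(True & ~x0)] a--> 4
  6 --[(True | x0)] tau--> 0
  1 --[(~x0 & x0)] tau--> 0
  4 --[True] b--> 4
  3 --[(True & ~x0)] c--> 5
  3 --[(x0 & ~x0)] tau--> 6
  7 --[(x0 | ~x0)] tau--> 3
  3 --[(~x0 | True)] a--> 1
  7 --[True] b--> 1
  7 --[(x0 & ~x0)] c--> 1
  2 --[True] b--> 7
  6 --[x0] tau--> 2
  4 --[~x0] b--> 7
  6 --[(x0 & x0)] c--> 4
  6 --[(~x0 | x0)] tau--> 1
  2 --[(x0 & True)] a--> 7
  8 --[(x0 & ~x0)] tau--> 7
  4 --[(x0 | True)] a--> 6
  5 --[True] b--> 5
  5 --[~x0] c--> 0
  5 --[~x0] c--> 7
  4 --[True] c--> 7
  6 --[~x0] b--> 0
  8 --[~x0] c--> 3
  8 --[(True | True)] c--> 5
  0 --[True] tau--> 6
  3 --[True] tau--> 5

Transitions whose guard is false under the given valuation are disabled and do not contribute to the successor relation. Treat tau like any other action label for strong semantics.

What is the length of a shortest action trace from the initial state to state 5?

Answer: 5

Working:
BFS to 5:
  Layer 0: {0}
  Layer 1: {6}
  Layer 2: {1,2,4}
  Layer 3: {7}
  Layer 4: {3}
  Layer 5: {5}
depth(5)=5, e.g. tau·c·c·tau·tau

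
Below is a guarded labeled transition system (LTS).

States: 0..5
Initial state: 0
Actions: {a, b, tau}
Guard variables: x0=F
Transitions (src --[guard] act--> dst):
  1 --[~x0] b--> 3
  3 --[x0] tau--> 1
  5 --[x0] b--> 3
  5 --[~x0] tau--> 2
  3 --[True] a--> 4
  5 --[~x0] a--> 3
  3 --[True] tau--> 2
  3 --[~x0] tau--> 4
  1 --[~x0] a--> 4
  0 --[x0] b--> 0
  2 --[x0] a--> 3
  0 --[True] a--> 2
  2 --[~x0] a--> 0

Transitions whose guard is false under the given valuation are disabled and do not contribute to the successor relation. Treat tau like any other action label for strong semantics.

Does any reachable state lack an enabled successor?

Answer: DEADLOCK-FREE

Trace:
Reach set: {0,2}
  0: a→2  [deg 1]
  2: a→0  [deg 1]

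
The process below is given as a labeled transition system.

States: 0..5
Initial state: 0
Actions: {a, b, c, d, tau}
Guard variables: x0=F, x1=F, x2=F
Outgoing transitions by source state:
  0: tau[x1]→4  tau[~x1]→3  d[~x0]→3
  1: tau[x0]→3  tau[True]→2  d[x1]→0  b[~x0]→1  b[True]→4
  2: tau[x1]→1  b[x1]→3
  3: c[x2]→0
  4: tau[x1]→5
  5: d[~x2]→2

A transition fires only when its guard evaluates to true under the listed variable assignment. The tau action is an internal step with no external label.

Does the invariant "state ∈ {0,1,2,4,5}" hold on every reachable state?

Inv-set: {0,1,2,4,5}
Reachable = {0,3}
  0: ✓
  3: VIOLATES
counterexample path to 3: tau

Answer: INVARIANT VIOLATED at state 3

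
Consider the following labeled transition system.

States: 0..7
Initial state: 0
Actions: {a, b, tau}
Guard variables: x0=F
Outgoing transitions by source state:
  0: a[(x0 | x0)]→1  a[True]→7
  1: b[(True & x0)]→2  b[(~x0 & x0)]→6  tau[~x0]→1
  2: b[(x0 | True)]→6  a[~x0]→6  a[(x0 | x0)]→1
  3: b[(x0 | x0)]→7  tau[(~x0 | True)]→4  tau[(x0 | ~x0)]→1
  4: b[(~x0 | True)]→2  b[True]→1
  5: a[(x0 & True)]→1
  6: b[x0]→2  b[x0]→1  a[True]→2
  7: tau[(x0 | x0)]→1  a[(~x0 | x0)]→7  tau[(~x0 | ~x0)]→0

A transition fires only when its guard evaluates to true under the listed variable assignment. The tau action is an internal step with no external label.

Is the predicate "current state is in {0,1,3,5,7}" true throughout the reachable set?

Answer: INVARIANT HOLDS

Working:
Inv-set: {0,1,3,5,7}
Reach set: {0,7}
  0: safe
  7: safe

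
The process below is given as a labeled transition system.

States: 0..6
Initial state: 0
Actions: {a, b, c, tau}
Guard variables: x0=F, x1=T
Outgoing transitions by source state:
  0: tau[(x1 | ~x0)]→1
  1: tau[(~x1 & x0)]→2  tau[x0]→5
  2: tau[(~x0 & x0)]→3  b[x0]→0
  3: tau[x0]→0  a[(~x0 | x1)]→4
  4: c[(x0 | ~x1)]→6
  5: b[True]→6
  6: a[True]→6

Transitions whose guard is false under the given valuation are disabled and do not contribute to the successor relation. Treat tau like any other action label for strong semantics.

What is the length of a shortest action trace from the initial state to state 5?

Answer: UNREACHABLE

Trace:
Layered search for 5:
  L0 = {0}
  L1 = {1}
5 never appears.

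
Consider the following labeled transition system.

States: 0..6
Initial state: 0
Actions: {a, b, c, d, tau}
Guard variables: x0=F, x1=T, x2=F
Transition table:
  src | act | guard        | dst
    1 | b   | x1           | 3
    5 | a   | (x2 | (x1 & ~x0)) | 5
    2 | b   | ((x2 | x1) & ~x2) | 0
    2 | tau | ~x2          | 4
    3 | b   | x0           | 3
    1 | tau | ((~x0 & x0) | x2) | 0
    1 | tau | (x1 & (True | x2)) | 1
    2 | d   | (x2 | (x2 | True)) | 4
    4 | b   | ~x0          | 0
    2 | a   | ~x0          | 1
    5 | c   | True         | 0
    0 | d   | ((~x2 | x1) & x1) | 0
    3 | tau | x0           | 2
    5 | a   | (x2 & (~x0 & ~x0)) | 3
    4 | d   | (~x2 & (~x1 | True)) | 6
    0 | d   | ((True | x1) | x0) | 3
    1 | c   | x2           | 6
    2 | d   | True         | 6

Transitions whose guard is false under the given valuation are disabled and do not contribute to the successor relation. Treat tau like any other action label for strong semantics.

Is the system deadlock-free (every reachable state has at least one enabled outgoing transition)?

Answer: DEADLOCK at state 3

Trace:
Reachable = {0,3}
  0: d→0  d→3  [2 out]
  3: ∅  [no exit]
witness 3: d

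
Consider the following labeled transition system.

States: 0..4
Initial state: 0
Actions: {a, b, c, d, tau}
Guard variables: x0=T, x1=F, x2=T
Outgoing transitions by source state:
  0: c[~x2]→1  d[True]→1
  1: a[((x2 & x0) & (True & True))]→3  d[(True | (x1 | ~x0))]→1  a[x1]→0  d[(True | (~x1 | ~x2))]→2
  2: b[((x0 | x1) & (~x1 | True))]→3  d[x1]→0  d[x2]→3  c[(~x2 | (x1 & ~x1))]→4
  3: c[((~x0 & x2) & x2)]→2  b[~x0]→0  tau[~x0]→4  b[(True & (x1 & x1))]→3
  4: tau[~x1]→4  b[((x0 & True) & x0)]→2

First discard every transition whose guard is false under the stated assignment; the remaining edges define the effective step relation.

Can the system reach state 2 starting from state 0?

Answer: REACHABLE

Trace:
8 transition(s) survive guard evaluation.
depth 0: {0}
depth 1: {1}  total {0,1}
depth 2: {2,3}  total {0,1,2,3}
Reach set: {0,1,2,3}
witness 2: d·d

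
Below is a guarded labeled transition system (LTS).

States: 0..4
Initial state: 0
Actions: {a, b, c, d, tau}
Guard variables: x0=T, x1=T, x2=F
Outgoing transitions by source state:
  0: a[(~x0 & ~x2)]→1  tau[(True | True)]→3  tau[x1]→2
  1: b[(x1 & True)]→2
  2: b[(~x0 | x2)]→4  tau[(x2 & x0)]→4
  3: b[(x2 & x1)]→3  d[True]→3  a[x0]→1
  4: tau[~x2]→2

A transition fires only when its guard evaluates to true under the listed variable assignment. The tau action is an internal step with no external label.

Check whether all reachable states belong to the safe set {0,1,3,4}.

Allowed set {0,1,3,4}
Reachable = {0,1,2,3}
  0: ok
  1: ok
  2: outside
  3: ok
reach 2 via tau — violates

Answer: INVARIANT VIOLATED at state 2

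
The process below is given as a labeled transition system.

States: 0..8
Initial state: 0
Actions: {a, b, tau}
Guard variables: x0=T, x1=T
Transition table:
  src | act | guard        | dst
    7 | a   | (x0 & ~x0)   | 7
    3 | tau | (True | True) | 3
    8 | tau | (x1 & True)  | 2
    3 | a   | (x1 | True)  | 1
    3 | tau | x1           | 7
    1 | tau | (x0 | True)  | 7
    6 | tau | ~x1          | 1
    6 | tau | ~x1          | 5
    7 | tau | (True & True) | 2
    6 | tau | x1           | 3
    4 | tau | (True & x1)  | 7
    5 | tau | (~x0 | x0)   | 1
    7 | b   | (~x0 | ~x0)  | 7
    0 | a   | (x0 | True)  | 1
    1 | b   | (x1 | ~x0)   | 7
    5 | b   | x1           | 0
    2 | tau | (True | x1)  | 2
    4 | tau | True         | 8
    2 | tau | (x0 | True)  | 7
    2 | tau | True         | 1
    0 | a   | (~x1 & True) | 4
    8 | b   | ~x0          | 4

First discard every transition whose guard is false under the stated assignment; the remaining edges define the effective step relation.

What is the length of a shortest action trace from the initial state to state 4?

Answer: UNREACHABLE

Analysis:
Layered search for 4:
  depth 0: {0}
  depth 1: {1}
  depth 2: {7}
  depth 3: {2}
4 never appears.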